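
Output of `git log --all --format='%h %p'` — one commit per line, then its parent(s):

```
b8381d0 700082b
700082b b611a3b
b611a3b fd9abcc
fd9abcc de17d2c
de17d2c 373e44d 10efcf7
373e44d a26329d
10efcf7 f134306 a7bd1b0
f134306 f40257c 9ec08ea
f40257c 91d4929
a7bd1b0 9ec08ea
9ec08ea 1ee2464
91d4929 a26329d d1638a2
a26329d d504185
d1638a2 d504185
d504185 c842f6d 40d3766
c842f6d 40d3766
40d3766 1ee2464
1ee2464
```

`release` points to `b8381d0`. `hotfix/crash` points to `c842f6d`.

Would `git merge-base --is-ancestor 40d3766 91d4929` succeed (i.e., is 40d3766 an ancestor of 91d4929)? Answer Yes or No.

Yes

Ancestors of 91d4929 (commits reachable by following parents): {1ee2464, 40d3766, 91d4929, a26329d, c842f6d, d1638a2, d504185}.
40d3766 is in that set, so it is an ancestor of 91d4929.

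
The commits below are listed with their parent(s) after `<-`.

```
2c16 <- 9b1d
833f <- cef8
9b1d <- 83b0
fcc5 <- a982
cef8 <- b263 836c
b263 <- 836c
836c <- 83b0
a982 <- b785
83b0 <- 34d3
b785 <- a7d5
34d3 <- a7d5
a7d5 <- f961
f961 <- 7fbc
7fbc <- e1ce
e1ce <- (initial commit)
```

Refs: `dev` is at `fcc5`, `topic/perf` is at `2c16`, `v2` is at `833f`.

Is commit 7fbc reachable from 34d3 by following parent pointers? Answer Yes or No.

Ancestors of 34d3 (commits reachable by following parents): {34d3, 7fbc, a7d5, e1ce, f961}.
7fbc is in that set, so it is an ancestor of 34d3.

Yes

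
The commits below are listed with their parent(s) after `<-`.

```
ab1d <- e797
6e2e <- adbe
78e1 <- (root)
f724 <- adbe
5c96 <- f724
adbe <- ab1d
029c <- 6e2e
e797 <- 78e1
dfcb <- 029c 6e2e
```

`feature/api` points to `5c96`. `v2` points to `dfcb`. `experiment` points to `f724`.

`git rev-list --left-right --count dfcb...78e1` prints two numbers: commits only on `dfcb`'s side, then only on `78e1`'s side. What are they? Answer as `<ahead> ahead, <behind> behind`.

Reachable from dfcb: {029c, 6e2e, 78e1, ab1d, adbe, dfcb, e797}.
Reachable from 78e1: {78e1}.
Only in dfcb's history (ahead): {029c, 6e2e, ab1d, adbe, dfcb, e797} — 6.
Only in 78e1's history (behind): {} — 0.

6 ahead, 0 behind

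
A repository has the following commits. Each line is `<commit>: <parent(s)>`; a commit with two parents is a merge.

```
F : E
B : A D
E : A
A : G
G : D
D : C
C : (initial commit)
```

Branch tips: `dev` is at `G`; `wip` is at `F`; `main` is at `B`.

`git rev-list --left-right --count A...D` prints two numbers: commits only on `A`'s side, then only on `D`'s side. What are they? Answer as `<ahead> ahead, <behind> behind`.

2 ahead, 0 behind

Reachable from A: {A, C, D, G}.
Reachable from D: {C, D}.
Only in A's history (ahead): {A, G} — 2.
Only in D's history (behind): {} — 0.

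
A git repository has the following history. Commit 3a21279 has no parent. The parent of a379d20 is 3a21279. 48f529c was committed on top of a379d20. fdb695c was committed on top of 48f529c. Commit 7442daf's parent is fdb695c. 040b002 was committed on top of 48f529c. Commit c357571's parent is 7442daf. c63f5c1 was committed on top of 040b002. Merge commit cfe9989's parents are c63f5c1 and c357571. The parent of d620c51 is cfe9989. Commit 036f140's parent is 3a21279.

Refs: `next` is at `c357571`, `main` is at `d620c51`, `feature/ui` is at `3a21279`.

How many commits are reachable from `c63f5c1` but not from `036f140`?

Reachable from c63f5c1: {040b002, 3a21279, 48f529c, a379d20, c63f5c1}.
Reachable from 036f140: {036f140, 3a21279}.
In c63f5c1's history but not 036f140's: {040b002, 48f529c, a379d20, c63f5c1} — 4 commits.

4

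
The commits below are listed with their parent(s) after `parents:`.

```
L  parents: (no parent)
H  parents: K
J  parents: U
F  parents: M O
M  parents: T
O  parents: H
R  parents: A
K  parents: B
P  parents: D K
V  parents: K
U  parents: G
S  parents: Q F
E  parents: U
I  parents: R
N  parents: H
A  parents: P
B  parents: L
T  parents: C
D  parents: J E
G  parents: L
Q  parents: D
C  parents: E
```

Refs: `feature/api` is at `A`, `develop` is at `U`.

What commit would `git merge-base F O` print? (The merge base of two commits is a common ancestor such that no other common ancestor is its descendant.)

O

Ancestors of F: {B, C, E, F, G, H, K, L, M, O, T, U}.
Ancestors of O: {B, H, K, L, O}.
Common ancestors: {B, H, K, L, O}.
Among these, O is not an ancestor of any other common ancestor — it is the merge base.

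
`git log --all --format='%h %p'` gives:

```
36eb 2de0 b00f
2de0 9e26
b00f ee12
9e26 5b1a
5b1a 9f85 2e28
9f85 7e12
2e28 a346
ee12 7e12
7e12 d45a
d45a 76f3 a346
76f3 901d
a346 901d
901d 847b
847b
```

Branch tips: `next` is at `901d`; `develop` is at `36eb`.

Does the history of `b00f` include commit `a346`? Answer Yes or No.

Yes

Ancestors of b00f (commits reachable by following parents): {76f3, 7e12, 847b, 901d, a346, b00f, d45a, ee12}.
a346 is in that set, so it is an ancestor of b00f.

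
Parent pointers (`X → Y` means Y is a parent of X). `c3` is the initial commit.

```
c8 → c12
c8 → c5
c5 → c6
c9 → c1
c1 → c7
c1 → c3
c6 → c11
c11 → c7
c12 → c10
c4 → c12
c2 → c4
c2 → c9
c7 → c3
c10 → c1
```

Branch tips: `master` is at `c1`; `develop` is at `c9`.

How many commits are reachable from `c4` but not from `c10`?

2

Reachable from c4: {c1, c10, c12, c3, c4, c7}.
Reachable from c10: {c1, c10, c3, c7}.
In c4's history but not c10's: {c12, c4} — 2 commits.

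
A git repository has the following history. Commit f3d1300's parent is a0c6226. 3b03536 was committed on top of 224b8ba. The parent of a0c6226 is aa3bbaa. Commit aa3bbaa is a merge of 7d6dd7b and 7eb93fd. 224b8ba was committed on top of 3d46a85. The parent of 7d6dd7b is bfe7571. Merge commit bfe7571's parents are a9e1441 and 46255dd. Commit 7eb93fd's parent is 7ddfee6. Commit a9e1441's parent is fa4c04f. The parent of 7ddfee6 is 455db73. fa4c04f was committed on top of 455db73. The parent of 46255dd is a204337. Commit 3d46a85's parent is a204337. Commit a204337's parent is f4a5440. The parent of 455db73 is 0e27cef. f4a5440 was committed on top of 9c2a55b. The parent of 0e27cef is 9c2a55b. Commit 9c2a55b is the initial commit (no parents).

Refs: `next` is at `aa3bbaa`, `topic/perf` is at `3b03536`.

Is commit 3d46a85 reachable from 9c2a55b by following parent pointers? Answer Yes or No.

No

Ancestors of 9c2a55b: {9c2a55b}.
3d46a85 is not in that set, so it is not an ancestor of 9c2a55b.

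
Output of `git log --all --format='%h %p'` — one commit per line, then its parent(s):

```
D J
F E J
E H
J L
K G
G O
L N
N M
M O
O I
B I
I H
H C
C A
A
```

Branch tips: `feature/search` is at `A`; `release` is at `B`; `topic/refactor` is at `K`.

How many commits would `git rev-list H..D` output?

7

Reachable from D: {A, C, D, H, I, J, L, M, N, O}.
Reachable from H: {A, C, H}.
In D's history but not H's: {D, I, J, L, M, N, O} — 7 commits.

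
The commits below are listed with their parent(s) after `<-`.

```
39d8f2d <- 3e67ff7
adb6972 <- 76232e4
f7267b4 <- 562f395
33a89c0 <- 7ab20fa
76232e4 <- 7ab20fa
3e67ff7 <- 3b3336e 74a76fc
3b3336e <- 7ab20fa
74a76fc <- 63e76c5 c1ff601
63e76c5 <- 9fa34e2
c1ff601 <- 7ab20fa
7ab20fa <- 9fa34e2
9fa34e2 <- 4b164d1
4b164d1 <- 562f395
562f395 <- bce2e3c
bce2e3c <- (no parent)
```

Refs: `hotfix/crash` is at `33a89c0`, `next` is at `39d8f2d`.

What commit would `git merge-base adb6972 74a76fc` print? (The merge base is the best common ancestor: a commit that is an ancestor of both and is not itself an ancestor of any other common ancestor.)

7ab20fa

Ancestors of adb6972: {4b164d1, 562f395, 76232e4, 7ab20fa, 9fa34e2, adb6972, bce2e3c}.
Ancestors of 74a76fc: {4b164d1, 562f395, 63e76c5, 74a76fc, 7ab20fa, 9fa34e2, bce2e3c, c1ff601}.
Common ancestors: {4b164d1, 562f395, 7ab20fa, 9fa34e2, bce2e3c}.
Among these, 7ab20fa is not an ancestor of any other common ancestor — it is the merge base.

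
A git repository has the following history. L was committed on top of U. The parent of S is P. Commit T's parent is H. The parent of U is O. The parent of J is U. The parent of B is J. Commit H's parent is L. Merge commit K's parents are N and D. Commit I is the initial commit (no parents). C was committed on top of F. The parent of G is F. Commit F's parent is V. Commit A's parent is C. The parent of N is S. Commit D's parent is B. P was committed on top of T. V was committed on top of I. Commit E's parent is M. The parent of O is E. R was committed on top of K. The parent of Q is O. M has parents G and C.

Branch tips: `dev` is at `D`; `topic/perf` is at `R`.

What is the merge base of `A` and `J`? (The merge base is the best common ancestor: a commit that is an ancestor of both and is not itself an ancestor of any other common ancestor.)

Ancestors of A: {A, C, F, I, V}.
Ancestors of J: {C, E, F, G, I, J, M, O, U, V}.
Common ancestors: {C, F, I, V}.
Among these, C is not an ancestor of any other common ancestor — it is the merge base.

C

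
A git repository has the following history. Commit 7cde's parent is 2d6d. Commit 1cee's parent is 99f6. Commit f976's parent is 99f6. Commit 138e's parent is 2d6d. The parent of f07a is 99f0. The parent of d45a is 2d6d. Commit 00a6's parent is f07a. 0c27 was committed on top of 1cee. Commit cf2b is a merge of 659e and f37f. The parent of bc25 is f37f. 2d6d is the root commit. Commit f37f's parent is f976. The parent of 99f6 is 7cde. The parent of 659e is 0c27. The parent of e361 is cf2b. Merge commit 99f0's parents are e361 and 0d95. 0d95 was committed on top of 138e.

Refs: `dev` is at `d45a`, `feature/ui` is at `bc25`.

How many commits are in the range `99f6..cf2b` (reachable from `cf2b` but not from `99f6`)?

6

Reachable from cf2b: {0c27, 1cee, 2d6d, 659e, 7cde, 99f6, cf2b, f37f, f976}.
Reachable from 99f6: {2d6d, 7cde, 99f6}.
In cf2b's history but not 99f6's: {0c27, 1cee, 659e, cf2b, f37f, f976} — 6 commits.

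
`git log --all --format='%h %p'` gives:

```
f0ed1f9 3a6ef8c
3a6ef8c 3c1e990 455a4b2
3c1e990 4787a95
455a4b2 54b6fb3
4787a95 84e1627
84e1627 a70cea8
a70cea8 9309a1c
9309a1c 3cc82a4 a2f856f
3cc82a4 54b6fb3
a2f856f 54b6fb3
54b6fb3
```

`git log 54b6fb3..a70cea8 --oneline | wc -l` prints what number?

Reachable from a70cea8: {3cc82a4, 54b6fb3, 9309a1c, a2f856f, a70cea8}.
Reachable from 54b6fb3: {54b6fb3}.
In a70cea8's history but not 54b6fb3's: {3cc82a4, 9309a1c, a2f856f, a70cea8} — 4 commits.

4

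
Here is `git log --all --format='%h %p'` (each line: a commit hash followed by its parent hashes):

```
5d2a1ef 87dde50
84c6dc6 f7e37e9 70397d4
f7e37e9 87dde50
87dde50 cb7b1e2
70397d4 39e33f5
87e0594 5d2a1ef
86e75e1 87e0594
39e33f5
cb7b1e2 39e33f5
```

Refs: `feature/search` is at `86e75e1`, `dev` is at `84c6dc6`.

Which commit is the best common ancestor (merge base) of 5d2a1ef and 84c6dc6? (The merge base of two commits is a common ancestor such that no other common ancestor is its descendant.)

87dde50

Ancestors of 5d2a1ef: {39e33f5, 5d2a1ef, 87dde50, cb7b1e2}.
Ancestors of 84c6dc6: {39e33f5, 70397d4, 84c6dc6, 87dde50, cb7b1e2, f7e37e9}.
Common ancestors: {39e33f5, 87dde50, cb7b1e2}.
Among these, 87dde50 is not an ancestor of any other common ancestor — it is the merge base.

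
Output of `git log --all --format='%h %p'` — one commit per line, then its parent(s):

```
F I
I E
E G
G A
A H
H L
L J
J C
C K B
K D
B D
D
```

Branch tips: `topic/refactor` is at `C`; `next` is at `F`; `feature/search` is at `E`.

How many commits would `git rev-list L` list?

Walking parent pointers from L: reachable set = {B, C, D, J, K, L}.
That is 6 commits.

6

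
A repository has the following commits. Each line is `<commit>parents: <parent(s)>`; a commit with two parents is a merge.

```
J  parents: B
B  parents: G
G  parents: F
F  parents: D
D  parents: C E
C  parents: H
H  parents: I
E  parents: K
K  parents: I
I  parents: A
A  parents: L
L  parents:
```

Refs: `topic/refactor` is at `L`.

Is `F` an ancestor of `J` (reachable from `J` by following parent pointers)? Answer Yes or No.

Yes

Ancestors of J (commits reachable by following parents): {A, B, C, D, E, F, G, H, I, J, K, L}.
F is in that set, so it is an ancestor of J.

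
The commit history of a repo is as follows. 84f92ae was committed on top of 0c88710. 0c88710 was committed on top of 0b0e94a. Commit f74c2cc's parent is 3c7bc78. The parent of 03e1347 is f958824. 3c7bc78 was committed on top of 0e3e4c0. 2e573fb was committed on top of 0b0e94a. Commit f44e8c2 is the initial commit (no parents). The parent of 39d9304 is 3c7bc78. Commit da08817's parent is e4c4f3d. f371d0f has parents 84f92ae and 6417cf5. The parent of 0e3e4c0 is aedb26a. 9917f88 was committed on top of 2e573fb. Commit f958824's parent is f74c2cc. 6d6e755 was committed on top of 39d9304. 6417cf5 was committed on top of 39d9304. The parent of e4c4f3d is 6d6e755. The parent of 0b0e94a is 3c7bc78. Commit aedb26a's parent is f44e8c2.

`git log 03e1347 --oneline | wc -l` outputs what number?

7

Walking parent pointers from 03e1347: reachable set = {03e1347, 0e3e4c0, 3c7bc78, aedb26a, f44e8c2, f74c2cc, f958824}.
That is 7 commits.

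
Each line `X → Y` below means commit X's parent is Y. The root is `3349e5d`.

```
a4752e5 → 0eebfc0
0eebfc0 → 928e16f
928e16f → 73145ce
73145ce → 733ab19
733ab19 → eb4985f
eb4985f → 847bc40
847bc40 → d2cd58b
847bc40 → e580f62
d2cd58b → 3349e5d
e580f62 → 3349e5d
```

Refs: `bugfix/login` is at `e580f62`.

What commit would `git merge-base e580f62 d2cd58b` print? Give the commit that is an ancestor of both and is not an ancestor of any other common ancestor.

3349e5d

Ancestors of e580f62: {3349e5d, e580f62}.
Ancestors of d2cd58b: {3349e5d, d2cd58b}.
Common ancestors: {3349e5d}.
The only common ancestor is 3349e5d, so it is the merge base.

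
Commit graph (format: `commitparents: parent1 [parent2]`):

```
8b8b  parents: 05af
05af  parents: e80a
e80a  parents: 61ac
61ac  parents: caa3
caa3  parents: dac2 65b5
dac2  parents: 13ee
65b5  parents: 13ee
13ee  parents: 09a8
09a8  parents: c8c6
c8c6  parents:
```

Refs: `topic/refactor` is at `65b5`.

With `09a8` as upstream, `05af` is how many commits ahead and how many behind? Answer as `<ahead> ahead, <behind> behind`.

7 ahead, 0 behind

Reachable from 05af: {05af, 09a8, 13ee, 61ac, 65b5, c8c6, caa3, dac2, e80a}.
Reachable from 09a8: {09a8, c8c6}.
Only in 05af's history (ahead): {05af, 13ee, 61ac, 65b5, caa3, dac2, e80a} — 7.
Only in 09a8's history (behind): {} — 0.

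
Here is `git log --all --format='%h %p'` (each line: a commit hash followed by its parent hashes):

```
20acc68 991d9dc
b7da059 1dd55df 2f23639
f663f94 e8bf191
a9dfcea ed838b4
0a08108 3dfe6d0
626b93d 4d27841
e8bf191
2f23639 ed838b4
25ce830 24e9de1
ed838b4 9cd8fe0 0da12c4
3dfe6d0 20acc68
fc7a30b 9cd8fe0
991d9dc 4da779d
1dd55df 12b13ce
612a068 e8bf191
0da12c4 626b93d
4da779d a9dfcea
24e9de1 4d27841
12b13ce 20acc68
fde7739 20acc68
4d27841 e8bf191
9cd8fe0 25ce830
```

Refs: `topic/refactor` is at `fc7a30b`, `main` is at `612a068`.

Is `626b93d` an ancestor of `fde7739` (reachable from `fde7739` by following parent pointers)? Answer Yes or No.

Yes

Ancestors of fde7739 (commits reachable by following parents): {0da12c4, 20acc68, 24e9de1, 25ce830, 4d27841, 4da779d, 626b93d, 991d9dc, 9cd8fe0, a9dfcea, e8bf191, ed838b4, fde7739}.
626b93d is in that set, so it is an ancestor of fde7739.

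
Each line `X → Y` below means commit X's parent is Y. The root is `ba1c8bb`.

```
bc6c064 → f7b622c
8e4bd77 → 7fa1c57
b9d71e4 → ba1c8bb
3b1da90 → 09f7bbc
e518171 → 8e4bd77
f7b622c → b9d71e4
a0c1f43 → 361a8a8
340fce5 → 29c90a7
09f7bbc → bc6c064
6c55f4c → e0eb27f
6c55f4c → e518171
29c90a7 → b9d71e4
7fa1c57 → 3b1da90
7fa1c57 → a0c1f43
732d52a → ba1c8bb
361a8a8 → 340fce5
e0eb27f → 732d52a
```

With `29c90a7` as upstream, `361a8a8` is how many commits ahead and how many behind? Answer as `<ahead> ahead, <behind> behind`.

Reachable from 361a8a8: {29c90a7, 340fce5, 361a8a8, b9d71e4, ba1c8bb}.
Reachable from 29c90a7: {29c90a7, b9d71e4, ba1c8bb}.
Only in 361a8a8's history (ahead): {340fce5, 361a8a8} — 2.
Only in 29c90a7's history (behind): {} — 0.

2 ahead, 0 behind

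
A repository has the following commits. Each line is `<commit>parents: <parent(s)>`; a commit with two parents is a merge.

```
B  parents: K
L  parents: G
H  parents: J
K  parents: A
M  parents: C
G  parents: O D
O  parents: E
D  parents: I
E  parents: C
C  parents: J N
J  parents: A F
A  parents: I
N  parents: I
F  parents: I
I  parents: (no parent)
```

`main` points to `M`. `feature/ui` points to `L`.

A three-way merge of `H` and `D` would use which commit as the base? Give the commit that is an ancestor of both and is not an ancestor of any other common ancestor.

I

Ancestors of H: {A, F, H, I, J}.
Ancestors of D: {D, I}.
Common ancestors: {I}.
The only common ancestor is I, so it is the merge base.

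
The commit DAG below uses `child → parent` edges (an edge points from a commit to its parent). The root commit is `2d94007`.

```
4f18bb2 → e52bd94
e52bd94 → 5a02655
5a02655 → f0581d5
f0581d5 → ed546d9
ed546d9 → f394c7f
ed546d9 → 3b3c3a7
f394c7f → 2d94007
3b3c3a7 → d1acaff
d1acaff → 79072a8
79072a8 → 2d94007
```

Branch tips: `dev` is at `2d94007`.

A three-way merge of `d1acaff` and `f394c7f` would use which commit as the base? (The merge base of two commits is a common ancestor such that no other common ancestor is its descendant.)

Ancestors of d1acaff: {2d94007, 79072a8, d1acaff}.
Ancestors of f394c7f: {2d94007, f394c7f}.
Common ancestors: {2d94007}.
The only common ancestor is 2d94007, so it is the merge base.

2d94007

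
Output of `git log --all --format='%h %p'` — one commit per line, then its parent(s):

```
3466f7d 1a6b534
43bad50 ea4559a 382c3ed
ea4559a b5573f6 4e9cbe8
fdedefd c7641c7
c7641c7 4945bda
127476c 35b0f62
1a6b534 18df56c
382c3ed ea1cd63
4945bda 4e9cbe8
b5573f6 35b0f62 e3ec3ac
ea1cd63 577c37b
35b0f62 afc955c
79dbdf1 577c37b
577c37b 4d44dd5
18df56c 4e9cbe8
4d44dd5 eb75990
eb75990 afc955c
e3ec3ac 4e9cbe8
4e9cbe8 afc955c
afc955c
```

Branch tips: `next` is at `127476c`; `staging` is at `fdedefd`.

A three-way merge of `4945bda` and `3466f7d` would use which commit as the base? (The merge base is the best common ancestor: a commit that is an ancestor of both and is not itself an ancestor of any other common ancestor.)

4e9cbe8

Ancestors of 4945bda: {4945bda, 4e9cbe8, afc955c}.
Ancestors of 3466f7d: {18df56c, 1a6b534, 3466f7d, 4e9cbe8, afc955c}.
Common ancestors: {4e9cbe8, afc955c}.
Among these, 4e9cbe8 is not an ancestor of any other common ancestor — it is the merge base.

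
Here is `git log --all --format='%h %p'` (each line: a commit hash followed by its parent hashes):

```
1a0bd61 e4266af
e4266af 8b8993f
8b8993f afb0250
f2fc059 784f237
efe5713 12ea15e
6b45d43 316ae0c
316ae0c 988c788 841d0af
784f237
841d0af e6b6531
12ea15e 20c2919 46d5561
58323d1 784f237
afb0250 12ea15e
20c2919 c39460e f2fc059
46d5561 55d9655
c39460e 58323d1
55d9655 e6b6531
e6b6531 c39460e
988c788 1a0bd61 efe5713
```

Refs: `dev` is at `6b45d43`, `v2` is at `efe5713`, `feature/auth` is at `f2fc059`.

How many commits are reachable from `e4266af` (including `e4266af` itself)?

12

Walking parent pointers from e4266af: reachable set = {12ea15e, 20c2919, 46d5561, 55d9655, 58323d1, 784f237, 8b8993f, afb0250, c39460e, e4266af, e6b6531, f2fc059}.
That is 12 commits.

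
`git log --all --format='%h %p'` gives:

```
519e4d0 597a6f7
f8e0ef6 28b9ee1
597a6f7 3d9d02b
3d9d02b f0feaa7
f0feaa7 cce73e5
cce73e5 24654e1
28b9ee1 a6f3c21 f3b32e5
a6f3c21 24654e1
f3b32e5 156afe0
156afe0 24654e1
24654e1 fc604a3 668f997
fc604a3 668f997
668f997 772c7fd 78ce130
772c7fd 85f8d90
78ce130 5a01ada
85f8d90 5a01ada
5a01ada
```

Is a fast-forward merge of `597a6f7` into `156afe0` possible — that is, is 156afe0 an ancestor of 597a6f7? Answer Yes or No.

No

A fast-forward from 156afe0 to 597a6f7 is possible iff 156afe0 is an ancestor of 597a6f7.
Ancestors of 597a6f7: {24654e1, 3d9d02b, 597a6f7, 5a01ada, 668f997, 772c7fd, 78ce130, 85f8d90, cce73e5, f0feaa7, fc604a3}.
156afe0 is not among them, so fast-forward is not possible.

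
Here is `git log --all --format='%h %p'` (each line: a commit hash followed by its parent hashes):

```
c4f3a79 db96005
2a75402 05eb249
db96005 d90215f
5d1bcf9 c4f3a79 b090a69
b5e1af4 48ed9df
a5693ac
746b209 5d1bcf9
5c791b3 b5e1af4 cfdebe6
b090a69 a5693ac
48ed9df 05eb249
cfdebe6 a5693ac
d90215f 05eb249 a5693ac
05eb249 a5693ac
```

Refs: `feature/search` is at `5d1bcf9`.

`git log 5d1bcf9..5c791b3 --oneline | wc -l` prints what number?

Reachable from 5c791b3: {05eb249, 48ed9df, 5c791b3, a5693ac, b5e1af4, cfdebe6}.
Reachable from 5d1bcf9: {05eb249, 5d1bcf9, a5693ac, b090a69, c4f3a79, d90215f, db96005}.
In 5c791b3's history but not 5d1bcf9's: {48ed9df, 5c791b3, b5e1af4, cfdebe6} — 4 commits.

4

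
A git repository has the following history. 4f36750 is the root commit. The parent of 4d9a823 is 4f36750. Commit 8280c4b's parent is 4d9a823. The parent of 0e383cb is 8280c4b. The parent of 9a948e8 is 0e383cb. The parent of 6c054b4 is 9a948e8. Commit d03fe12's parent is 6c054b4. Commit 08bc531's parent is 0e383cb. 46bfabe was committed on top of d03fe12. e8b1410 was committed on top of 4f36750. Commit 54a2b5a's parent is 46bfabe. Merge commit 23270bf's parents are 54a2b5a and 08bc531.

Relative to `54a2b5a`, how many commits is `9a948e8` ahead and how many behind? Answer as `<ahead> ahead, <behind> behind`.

Reachable from 9a948e8: {0e383cb, 4d9a823, 4f36750, 8280c4b, 9a948e8}.
Reachable from 54a2b5a: {0e383cb, 46bfabe, 4d9a823, 4f36750, 54a2b5a, 6c054b4, 8280c4b, 9a948e8, d03fe12}.
Only in 9a948e8's history (ahead): {} — 0.
Only in 54a2b5a's history (behind): {46bfabe, 54a2b5a, 6c054b4, d03fe12} — 4.

0 ahead, 4 behind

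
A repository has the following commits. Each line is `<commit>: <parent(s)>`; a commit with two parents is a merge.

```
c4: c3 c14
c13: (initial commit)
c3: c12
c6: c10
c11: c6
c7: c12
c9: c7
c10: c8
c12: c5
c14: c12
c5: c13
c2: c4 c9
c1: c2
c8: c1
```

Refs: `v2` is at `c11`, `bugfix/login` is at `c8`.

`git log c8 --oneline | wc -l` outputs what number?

11

Walking parent pointers from c8: reachable set = {c1, c12, c13, c14, c2, c3, c4, c5, c7, c8, c9}.
That is 11 commits.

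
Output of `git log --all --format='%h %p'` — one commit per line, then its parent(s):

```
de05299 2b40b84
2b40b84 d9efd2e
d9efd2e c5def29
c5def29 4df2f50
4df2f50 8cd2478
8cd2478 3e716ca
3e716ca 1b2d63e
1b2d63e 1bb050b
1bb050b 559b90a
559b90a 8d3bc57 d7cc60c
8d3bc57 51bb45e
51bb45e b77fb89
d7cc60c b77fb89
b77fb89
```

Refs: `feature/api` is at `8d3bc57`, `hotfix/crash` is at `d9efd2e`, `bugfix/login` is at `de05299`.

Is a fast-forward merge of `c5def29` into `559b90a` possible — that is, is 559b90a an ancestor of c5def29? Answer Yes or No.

Yes

A fast-forward from 559b90a to c5def29 is possible iff 559b90a is an ancestor of c5def29.
Ancestors of c5def29: {1b2d63e, 1bb050b, 3e716ca, 4df2f50, 51bb45e, 559b90a, 8cd2478, 8d3bc57, b77fb89, c5def29, d7cc60c}.
559b90a is among them, so fast-forward is possible.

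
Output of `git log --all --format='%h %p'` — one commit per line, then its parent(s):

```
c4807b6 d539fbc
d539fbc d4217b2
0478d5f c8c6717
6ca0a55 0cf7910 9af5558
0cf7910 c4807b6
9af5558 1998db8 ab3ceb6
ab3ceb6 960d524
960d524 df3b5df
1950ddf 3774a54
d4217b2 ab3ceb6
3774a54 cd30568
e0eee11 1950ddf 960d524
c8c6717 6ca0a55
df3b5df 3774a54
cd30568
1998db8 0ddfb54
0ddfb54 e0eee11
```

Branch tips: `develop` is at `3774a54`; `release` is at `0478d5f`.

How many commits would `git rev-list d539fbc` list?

Walking parent pointers from d539fbc: reachable set = {3774a54, 960d524, ab3ceb6, cd30568, d4217b2, d539fbc, df3b5df}.
That is 7 commits.

7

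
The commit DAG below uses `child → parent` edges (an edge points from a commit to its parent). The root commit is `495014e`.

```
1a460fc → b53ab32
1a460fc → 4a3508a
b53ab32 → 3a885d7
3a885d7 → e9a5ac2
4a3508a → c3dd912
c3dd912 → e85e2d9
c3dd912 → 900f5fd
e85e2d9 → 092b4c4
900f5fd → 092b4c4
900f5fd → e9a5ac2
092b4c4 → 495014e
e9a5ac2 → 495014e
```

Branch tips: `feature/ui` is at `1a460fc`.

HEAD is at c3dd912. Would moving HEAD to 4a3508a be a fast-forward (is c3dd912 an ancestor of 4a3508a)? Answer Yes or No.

A fast-forward from c3dd912 to 4a3508a is possible iff c3dd912 is an ancestor of 4a3508a.
Ancestors of 4a3508a: {092b4c4, 495014e, 4a3508a, 900f5fd, c3dd912, e85e2d9, e9a5ac2}.
c3dd912 is among them, so fast-forward is possible.

Yes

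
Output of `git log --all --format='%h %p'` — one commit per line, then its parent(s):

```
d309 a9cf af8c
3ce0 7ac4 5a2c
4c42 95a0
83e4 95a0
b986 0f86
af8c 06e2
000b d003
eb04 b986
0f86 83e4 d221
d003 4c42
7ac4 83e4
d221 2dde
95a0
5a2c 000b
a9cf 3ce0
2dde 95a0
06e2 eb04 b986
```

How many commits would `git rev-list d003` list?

Walking parent pointers from d003: reachable set = {4c42, 95a0, d003}.
That is 3 commits.

3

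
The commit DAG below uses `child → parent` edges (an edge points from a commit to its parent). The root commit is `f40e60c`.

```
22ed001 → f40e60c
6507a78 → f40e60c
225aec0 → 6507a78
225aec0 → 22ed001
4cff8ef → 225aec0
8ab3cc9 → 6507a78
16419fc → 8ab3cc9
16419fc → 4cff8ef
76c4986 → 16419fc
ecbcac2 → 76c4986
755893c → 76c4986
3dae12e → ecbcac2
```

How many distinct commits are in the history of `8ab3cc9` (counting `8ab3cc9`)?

Walking parent pointers from 8ab3cc9: reachable set = {6507a78, 8ab3cc9, f40e60c}.
That is 3 commits.

3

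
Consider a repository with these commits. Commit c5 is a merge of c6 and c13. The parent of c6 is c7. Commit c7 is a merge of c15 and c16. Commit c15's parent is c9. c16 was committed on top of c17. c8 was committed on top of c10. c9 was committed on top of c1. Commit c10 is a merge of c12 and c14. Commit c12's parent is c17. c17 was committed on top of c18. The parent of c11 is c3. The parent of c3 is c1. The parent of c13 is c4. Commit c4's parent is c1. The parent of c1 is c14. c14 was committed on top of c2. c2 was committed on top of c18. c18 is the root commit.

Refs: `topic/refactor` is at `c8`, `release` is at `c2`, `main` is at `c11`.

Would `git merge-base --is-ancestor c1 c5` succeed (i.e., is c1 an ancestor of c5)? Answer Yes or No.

Yes

Ancestors of c5 (commits reachable by following parents): {c1, c13, c14, c15, c16, c17, c18, c2, c4, c5, c6, c7, c9}.
c1 is in that set, so it is an ancestor of c5.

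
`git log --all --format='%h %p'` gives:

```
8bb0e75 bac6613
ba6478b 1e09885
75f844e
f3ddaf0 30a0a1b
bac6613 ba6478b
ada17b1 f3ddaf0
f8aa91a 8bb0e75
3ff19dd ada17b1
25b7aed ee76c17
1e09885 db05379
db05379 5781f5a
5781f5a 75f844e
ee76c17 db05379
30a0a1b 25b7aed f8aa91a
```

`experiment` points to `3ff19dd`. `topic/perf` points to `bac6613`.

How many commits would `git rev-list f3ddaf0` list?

12

Walking parent pointers from f3ddaf0: reachable set = {1e09885, 25b7aed, 30a0a1b, 5781f5a, 75f844e, 8bb0e75, ba6478b, bac6613, db05379, ee76c17, f3ddaf0, f8aa91a}.
That is 12 commits.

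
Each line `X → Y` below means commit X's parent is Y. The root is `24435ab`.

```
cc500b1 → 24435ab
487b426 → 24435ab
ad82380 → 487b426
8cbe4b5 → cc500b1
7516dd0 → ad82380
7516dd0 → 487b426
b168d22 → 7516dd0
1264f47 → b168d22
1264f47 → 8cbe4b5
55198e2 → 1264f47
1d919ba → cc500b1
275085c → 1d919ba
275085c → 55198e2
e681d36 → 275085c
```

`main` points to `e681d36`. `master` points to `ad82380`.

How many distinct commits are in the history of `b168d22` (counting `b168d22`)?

5

Walking parent pointers from b168d22: reachable set = {24435ab, 487b426, 7516dd0, ad82380, b168d22}.
That is 5 commits.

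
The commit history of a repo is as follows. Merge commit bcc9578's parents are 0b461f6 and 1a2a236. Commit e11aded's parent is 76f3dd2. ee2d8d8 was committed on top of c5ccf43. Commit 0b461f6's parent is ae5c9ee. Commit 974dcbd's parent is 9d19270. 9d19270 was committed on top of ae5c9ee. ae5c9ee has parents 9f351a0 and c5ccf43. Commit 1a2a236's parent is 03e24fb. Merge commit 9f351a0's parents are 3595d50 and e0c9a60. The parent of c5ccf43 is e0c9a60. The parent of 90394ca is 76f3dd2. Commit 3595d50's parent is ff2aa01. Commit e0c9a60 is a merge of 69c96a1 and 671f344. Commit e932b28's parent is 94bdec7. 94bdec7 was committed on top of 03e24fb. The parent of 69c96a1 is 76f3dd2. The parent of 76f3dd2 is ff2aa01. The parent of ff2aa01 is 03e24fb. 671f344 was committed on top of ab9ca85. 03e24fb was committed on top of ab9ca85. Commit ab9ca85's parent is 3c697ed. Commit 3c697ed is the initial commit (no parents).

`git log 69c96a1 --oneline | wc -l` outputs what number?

6

Walking parent pointers from 69c96a1: reachable set = {03e24fb, 3c697ed, 69c96a1, 76f3dd2, ab9ca85, ff2aa01}.
That is 6 commits.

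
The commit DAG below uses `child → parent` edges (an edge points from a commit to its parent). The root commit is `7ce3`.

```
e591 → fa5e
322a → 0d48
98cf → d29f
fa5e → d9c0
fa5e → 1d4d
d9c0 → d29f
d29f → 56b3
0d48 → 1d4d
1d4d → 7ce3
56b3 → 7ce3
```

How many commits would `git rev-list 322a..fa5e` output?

Reachable from fa5e: {1d4d, 56b3, 7ce3, d29f, d9c0, fa5e}.
Reachable from 322a: {0d48, 1d4d, 322a, 7ce3}.
In fa5e's history but not 322a's: {56b3, d29f, d9c0, fa5e} — 4 commits.

4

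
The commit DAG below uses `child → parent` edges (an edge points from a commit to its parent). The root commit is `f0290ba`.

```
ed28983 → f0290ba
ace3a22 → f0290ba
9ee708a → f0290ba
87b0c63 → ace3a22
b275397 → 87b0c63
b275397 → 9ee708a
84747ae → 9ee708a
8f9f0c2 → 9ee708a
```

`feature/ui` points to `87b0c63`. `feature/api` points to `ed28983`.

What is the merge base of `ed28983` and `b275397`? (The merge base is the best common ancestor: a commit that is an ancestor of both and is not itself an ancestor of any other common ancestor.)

f0290ba

Ancestors of ed28983: {ed28983, f0290ba}.
Ancestors of b275397: {87b0c63, 9ee708a, ace3a22, b275397, f0290ba}.
Common ancestors: {f0290ba}.
The only common ancestor is f0290ba, so it is the merge base.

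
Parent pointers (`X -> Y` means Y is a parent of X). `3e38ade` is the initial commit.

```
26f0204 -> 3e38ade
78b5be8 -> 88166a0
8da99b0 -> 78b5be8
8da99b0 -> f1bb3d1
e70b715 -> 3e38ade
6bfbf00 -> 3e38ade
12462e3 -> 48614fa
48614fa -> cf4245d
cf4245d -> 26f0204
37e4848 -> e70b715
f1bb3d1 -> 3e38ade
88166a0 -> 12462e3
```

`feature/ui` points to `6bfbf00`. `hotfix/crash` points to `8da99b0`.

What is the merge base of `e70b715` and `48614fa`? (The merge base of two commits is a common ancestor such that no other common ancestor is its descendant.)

3e38ade

Ancestors of e70b715: {3e38ade, e70b715}.
Ancestors of 48614fa: {26f0204, 3e38ade, 48614fa, cf4245d}.
Common ancestors: {3e38ade}.
The only common ancestor is 3e38ade, so it is the merge base.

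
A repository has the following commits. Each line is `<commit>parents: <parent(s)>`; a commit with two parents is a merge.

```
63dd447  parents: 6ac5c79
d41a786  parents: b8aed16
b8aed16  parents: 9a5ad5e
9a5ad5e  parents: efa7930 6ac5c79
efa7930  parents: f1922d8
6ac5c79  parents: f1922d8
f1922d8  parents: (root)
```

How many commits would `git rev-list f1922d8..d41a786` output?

Reachable from d41a786: {6ac5c79, 9a5ad5e, b8aed16, d41a786, efa7930, f1922d8}.
Reachable from f1922d8: {f1922d8}.
In d41a786's history but not f1922d8's: {6ac5c79, 9a5ad5e, b8aed16, d41a786, efa7930} — 5 commits.

5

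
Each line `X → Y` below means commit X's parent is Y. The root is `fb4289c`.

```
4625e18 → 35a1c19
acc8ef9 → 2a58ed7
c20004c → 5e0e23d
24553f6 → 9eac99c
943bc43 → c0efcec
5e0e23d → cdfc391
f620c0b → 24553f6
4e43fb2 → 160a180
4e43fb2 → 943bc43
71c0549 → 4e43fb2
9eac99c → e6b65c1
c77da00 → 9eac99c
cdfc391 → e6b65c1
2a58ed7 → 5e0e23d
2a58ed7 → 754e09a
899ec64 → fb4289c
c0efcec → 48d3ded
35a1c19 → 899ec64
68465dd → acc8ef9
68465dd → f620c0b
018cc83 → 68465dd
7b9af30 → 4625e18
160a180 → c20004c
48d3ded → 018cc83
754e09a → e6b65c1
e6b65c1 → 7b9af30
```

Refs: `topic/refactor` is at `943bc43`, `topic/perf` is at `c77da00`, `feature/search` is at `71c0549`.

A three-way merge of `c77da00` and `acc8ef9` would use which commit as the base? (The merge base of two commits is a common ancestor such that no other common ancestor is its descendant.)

Ancestors of c77da00: {35a1c19, 4625e18, 7b9af30, 899ec64, 9eac99c, c77da00, e6b65c1, fb4289c}.
Ancestors of acc8ef9: {2a58ed7, 35a1c19, 4625e18, 5e0e23d, 754e09a, 7b9af30, 899ec64, acc8ef9, cdfc391, e6b65c1, fb4289c}.
Common ancestors: {35a1c19, 4625e18, 7b9af30, 899ec64, e6b65c1, fb4289c}.
Among these, e6b65c1 is not an ancestor of any other common ancestor — it is the merge base.

e6b65c1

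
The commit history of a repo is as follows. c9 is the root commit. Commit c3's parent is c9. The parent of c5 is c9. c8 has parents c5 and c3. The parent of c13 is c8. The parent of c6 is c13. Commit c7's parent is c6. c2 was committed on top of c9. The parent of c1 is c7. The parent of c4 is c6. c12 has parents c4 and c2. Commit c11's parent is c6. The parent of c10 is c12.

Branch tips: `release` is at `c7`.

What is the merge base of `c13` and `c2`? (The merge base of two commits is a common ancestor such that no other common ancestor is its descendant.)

Ancestors of c13: {c13, c3, c5, c8, c9}.
Ancestors of c2: {c2, c9}.
Common ancestors: {c9}.
The only common ancestor is c9, so it is the merge base.

c9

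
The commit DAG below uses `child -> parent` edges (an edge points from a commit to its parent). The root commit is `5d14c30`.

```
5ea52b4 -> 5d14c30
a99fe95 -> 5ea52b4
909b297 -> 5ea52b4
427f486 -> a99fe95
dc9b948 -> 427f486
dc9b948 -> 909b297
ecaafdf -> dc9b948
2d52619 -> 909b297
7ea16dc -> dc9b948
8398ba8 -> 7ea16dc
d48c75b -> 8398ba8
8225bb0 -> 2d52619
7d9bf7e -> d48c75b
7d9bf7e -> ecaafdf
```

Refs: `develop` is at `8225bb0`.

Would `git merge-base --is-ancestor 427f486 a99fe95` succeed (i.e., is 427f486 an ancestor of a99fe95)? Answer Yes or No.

No

Ancestors of a99fe95: {5d14c30, 5ea52b4, a99fe95}.
427f486 is not in that set, so it is not an ancestor of a99fe95.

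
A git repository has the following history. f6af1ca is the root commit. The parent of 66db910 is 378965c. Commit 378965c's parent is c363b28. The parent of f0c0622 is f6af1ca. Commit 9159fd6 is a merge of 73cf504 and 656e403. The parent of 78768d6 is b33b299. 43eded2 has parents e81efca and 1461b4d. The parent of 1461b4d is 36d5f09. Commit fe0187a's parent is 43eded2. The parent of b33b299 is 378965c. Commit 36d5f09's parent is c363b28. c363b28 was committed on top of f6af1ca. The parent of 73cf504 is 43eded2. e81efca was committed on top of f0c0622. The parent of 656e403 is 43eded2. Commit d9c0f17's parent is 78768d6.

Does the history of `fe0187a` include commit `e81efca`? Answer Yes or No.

Ancestors of fe0187a (commits reachable by following parents): {1461b4d, 36d5f09, 43eded2, c363b28, e81efca, f0c0622, f6af1ca, fe0187a}.
e81efca is in that set, so it is an ancestor of fe0187a.

Yes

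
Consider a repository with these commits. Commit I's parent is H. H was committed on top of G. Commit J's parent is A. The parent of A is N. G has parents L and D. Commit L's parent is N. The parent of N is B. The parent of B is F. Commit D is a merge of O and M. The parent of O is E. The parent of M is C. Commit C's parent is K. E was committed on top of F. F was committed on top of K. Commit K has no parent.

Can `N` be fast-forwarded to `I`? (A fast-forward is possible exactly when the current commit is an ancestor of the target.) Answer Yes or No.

A fast-forward from N to I is possible iff N is an ancestor of I.
Ancestors of I: {B, C, D, E, F, G, H, I, K, L, M, N, O}.
N is among them, so fast-forward is possible.

Yes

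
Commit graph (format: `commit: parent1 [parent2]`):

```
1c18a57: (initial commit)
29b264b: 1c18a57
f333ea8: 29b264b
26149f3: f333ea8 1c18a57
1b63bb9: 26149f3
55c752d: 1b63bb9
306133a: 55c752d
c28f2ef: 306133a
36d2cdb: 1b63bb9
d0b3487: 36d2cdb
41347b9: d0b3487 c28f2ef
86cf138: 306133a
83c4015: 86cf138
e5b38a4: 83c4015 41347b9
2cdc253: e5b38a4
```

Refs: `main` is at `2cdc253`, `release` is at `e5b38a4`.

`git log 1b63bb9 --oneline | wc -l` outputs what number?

Walking parent pointers from 1b63bb9: reachable set = {1b63bb9, 1c18a57, 26149f3, 29b264b, f333ea8}.
That is 5 commits.

5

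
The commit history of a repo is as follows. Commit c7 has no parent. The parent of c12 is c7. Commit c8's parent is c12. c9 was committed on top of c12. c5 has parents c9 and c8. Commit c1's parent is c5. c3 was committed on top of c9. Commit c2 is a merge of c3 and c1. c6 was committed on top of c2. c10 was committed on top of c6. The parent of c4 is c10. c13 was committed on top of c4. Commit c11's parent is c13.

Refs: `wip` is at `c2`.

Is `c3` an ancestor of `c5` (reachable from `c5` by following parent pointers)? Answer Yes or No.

No

Ancestors of c5: {c12, c5, c7, c8, c9}.
c3 is not in that set, so it is not an ancestor of c5.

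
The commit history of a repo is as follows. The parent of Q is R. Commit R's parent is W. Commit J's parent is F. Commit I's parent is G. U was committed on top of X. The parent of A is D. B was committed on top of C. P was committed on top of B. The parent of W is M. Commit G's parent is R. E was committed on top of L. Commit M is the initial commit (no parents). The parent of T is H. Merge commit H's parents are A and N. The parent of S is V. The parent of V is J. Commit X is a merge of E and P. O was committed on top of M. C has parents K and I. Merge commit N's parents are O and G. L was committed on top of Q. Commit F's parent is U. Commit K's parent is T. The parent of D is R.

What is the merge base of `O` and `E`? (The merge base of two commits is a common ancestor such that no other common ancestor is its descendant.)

M

Ancestors of O: {M, O}.
Ancestors of E: {E, L, M, Q, R, W}.
Common ancestors: {M}.
The only common ancestor is M, so it is the merge base.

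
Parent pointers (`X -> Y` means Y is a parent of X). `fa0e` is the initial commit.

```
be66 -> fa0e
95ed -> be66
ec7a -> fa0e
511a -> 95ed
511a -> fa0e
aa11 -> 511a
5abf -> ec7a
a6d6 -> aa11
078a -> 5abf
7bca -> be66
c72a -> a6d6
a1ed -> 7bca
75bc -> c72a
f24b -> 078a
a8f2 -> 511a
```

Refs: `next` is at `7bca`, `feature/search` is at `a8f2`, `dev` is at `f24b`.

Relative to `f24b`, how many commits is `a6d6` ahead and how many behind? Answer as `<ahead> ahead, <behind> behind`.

Reachable from a6d6: {511a, 95ed, a6d6, aa11, be66, fa0e}.
Reachable from f24b: {078a, 5abf, ec7a, f24b, fa0e}.
Only in a6d6's history (ahead): {511a, 95ed, a6d6, aa11, be66} — 5.
Only in f24b's history (behind): {078a, 5abf, ec7a, f24b} — 4.

5 ahead, 4 behind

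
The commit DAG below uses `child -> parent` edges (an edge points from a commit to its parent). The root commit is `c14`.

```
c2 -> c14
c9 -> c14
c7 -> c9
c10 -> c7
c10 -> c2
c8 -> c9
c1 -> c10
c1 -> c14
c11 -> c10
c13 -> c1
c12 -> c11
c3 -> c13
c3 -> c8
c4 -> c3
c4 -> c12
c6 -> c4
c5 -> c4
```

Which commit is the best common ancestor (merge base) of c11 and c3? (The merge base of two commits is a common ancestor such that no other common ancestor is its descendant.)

c10

Ancestors of c11: {c10, c11, c14, c2, c7, c9}.
Ancestors of c3: {c1, c10, c13, c14, c2, c3, c7, c8, c9}.
Common ancestors: {c10, c14, c2, c7, c9}.
Among these, c10 is not an ancestor of any other common ancestor — it is the merge base.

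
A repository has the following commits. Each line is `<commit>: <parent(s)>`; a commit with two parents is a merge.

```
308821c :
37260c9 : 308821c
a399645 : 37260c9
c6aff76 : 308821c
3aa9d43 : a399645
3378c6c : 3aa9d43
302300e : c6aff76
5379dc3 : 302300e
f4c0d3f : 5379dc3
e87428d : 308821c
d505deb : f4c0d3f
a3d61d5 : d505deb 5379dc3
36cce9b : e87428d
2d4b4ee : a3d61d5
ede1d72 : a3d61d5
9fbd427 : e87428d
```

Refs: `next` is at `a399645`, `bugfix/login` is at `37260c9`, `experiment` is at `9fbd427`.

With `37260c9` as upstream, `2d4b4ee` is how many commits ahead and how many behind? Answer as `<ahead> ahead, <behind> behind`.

7 ahead, 1 behind

Reachable from 2d4b4ee: {2d4b4ee, 302300e, 308821c, 5379dc3, a3d61d5, c6aff76, d505deb, f4c0d3f}.
Reachable from 37260c9: {308821c, 37260c9}.
Only in 2d4b4ee's history (ahead): {2d4b4ee, 302300e, 5379dc3, a3d61d5, c6aff76, d505deb, f4c0d3f} — 7.
Only in 37260c9's history (behind): {37260c9} — 1.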